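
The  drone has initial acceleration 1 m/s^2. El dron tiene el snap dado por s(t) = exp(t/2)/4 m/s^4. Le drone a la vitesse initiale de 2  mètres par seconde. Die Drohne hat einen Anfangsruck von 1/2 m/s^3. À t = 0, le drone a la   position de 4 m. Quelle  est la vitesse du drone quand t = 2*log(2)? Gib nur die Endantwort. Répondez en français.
La réponse est 4.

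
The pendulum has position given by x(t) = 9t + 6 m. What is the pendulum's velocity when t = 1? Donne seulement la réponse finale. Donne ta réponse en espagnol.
La respuesta es 9.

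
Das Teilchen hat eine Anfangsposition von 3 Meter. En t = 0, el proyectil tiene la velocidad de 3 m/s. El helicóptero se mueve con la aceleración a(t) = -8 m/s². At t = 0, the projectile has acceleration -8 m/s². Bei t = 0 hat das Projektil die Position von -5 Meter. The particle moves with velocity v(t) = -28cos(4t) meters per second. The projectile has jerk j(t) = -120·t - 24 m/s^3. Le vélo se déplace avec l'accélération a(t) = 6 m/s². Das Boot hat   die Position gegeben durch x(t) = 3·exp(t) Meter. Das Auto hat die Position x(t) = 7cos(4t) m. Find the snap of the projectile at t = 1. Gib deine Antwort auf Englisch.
We must differentiate our jerk equation j(t) = -120·t - 24 1 time. Taking d/dt of j(t), we find s(t) = -120. We have snap s(t) = -120. Substituting t = 1: s(1) = -120.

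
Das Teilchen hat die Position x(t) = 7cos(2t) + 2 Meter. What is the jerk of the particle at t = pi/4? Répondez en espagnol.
Para resolver esto, necesitamos tomar 3 derivadas de nuestra ecuación de la posición x(t) = 7·cos(2·t) + 2. La derivada de la posición da la velocidad: v(t) = -14·sin(2·t). Tomando d/dt de v(t), encontramos a(t) = -28·cos(2·t). Tomando d/dt de a(t), encontramos j(t) = 56·sin(2·t). Tenemos la sacudida j(t) = 56·sin(2·t). Sustituyendo t = pi/4: j(pi/4) = 56.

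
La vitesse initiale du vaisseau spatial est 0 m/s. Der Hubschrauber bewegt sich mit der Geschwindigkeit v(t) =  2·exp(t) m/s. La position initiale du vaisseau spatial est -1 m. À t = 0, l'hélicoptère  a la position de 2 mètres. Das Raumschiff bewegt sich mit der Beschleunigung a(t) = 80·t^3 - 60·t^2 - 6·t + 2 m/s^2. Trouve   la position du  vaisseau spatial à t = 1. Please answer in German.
Um dies zu lösen, müssen wir 2 Stammfunktionen unserer Gleichung für die Beschleunigung a(t) = 80·t^3 - 60·t^2 - 6·t + 2 finden. Die Stammfunktion von der Beschleunigung, mit v(0) = 0, ergibt die Geschwindigkeit: v(t) = t·(20·t^3 - 20·t^2 - 3·t + 2). Das Integral von der Geschwindigkeit, mit x(0) = -1, ergibt die Position: x(t) = 4·t^5 - 5·t^4 - t^3 + t^2 - 1. Aus der Gleichung für die Position x(t) = 4·t^5 - 5·t^4 - t^3 + t^2 - 1, setzen wir t = 1 ein und erhalten x = -2.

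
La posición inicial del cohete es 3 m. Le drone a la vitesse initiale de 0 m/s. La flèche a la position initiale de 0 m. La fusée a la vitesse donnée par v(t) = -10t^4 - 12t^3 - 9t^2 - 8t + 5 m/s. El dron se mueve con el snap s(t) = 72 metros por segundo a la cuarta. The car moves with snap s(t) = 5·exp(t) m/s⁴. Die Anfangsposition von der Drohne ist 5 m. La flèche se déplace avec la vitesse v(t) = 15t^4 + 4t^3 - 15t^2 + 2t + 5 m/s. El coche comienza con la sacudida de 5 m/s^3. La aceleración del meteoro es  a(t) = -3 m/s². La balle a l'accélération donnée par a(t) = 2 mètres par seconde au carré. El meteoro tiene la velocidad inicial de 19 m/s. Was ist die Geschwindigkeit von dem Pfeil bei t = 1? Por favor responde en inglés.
Using v(t) = 15·t^4 + 4·t^3 - 15·t^2 + 2·t + 5 and substituting t = 1, we find v = 11.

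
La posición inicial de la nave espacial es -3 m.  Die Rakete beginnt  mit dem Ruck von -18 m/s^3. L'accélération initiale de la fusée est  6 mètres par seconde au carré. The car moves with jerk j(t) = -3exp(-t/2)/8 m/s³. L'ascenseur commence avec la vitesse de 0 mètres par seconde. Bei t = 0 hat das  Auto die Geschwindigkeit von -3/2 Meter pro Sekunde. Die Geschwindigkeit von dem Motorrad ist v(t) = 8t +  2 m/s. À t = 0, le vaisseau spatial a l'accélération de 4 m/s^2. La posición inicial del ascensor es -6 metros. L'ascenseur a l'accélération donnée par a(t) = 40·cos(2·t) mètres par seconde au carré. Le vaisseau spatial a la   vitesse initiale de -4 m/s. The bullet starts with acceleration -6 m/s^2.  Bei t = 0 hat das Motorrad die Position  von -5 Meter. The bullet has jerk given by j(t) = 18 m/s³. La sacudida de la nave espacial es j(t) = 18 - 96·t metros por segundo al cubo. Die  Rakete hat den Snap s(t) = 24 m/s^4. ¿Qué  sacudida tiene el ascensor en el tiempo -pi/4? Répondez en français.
Pour résoudre ceci, nous devons prendre 1 dérivée de notre équation de l'accélération a(t) = 40·cos(2·t). En dérivant l'accélération, nous obtenons le jerk: j(t) = -80·sin(2·t). Nous avons le jerk j(t) = -80·sin(2·t). En substituant t = -pi/4: j(-pi/4) = 80.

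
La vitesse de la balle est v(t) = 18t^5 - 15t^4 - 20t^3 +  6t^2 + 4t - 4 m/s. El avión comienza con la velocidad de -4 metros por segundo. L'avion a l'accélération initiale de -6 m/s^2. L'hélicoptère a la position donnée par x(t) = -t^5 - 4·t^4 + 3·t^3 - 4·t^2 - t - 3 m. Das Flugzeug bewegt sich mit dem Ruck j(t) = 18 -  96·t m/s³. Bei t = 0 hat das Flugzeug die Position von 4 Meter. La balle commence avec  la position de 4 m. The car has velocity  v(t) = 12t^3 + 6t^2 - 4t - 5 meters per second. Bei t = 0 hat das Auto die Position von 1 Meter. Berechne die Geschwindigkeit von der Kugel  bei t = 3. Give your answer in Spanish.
De la ecuación de la velocidad v(t) = 18·t^5 - 15·t^4 - 20·t^3 + 6·t^2 + 4·t - 4, sustituimos t = 3 para obtener v = 2681.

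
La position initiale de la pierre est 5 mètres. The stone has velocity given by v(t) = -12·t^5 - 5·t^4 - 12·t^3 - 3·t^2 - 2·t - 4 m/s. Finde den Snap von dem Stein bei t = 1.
Um dies zu lösen, müssen wir 3 Ableitungen unserer Gleichung für die Geschwindigkeit v(t) = -12·t^5 - 5·t^4 - 12·t^3 - 3·t^2 - 2·t - 4 nehmen. Mit d/dt von v(t) finden wir a(t) = -60·t^4 - 20·t^3 - 36·t^2 - 6·t - 2. Durch Ableiten von der Beschleunigung erhalten wir den Ruck: j(t) = -240·t^3 - 60·t^2 - 72·t - 6. Die Ableitung von dem Ruck ergibt den Snap: s(t) = -720·t^2 - 120·t - 72. Mit s(t) = -720·t^2 - 120·t - 72 und Einsetzen von t = 1, finden wir s = -912.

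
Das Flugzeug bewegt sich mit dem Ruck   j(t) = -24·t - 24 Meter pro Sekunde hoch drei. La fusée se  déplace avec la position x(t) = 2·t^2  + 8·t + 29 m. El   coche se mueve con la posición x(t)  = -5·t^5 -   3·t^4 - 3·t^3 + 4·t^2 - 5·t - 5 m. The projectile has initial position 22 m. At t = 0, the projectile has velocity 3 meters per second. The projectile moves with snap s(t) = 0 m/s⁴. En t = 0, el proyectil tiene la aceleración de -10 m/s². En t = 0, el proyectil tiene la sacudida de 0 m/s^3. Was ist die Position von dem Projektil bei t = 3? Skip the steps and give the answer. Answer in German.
Die Position bei t = 3 ist x = -14.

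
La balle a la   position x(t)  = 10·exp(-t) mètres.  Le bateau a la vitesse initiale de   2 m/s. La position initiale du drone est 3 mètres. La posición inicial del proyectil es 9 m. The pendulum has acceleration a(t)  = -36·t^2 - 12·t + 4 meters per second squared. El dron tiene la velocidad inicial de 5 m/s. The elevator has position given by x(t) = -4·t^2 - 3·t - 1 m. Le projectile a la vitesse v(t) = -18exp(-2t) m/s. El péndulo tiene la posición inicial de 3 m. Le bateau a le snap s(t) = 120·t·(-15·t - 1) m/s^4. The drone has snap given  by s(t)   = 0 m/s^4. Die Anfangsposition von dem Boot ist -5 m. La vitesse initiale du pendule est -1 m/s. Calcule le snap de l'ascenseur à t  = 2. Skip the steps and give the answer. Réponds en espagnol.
El snap en t = 2 es s = 0.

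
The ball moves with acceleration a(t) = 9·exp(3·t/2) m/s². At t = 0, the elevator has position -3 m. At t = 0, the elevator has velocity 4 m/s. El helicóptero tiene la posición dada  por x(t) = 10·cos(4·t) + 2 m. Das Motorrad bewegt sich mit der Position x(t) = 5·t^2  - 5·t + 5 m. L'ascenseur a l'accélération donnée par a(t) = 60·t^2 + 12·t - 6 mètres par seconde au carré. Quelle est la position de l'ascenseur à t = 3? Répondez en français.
En partant de l'accélération a(t) = 60·t^2 + 12·t - 6, nous prenons 2 primitives. En intégrant l'accélération et en utilisant la condition initiale v(0) = 4, nous obtenons v(t) = 20·t^3 + 6·t^2 - 6·t + 4. L'intégrale de la vitesse est la position. En utilisant x(0) = -3, nous obtenons x(t) = 5·t^4 + 2·t^3 - 3·t^2 + 4·t - 3. Nous avons la position x(t) = 5·t^4 + 2·t^3 - 3·t^2 + 4·t - 3. En substituant t = 3: x(3) = 441.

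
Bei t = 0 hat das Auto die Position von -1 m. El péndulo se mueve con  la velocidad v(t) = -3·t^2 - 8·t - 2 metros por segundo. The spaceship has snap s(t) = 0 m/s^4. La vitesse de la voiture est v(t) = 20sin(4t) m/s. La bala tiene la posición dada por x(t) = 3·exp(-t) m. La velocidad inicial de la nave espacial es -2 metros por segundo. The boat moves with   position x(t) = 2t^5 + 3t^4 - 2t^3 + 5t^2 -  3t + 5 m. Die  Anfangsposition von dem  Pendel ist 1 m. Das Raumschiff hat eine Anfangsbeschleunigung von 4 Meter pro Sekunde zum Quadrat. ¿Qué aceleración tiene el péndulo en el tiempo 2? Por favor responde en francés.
Pour résoudre ceci, nous devons prendre 1 dérivée de notre équation de la vitesse v(t) = -3·t^2 - 8·t - 2. En dérivant la vitesse, nous obtenons l'accélération: a(t) = -6·t - 8. De l'équation de l'accélération a(t) = -6·t - 8, nous substituons t = 2 pour obtenir a = -20.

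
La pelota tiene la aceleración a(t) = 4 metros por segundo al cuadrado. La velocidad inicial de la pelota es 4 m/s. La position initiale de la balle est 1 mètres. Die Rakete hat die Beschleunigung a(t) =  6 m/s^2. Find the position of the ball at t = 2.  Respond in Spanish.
Debemos encontrar la antiderivada de nuestra ecuación de la aceleración a(t) = 4 2 veces. Tomando ∫a(t)dt y aplicando v(0) = 4, encontramos v(t) = 4·t + 4. La antiderivada de la velocidad, con x(0) = 1, da la posición: x(t) = 2·t^2 + 4·t + 1. De la ecuación de la posición x(t) = 2·t^2 + 4·t + 1, sustituimos t = 2 para obtener x = 17.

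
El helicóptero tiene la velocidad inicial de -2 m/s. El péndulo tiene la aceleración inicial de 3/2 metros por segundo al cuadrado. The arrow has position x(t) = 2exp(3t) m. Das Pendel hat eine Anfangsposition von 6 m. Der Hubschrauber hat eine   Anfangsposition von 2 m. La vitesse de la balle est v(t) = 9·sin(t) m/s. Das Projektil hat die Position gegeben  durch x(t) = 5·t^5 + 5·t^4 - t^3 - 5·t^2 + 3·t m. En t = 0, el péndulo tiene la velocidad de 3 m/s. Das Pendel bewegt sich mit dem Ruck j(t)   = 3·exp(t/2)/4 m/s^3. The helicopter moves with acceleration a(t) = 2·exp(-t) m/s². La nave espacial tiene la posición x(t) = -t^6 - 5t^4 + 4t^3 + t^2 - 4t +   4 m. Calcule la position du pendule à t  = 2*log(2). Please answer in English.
Starting from jerk j(t) = 3·exp(t/2)/4, we take 3 integrals. Finding the antiderivative of j(t) and using a(0) = 3/2: a(t) = 3·exp(t/2)/2. The antiderivative of acceleration is velocity. Using v(0) = 3, we get v(t) = 3·exp(t/2). The antiderivative of velocity, with x(0) = 6, gives position: x(t) = 6·exp(t/2). Using x(t) = 6·exp(t/2) and substituting t = 2*log(2), we find x = 12.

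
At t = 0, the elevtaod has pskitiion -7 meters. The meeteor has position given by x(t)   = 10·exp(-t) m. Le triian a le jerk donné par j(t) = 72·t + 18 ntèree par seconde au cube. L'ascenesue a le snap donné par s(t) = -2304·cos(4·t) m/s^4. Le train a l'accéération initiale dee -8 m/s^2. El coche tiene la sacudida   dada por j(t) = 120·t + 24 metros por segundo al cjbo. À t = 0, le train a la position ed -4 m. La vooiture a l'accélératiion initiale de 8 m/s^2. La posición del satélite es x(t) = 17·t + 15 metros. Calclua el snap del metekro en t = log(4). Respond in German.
Ausgehend von der Position x(t) = 10·exp(-t), nehmen wir 4 Ableitungen. Mit d/dt von x(t) finden wir v(t) = -10·exp(-t). Durch Ableiten von der Geschwindigkeit erhalten wir die Beschleunigung: a(t) = 10·exp(-t). Die Ableitung von der Beschleunigung ergibt den Ruck: j(t) = -10·exp(-t). Durch Ableiten von dem Ruck erhalten wir den Snap: s(t) = 10·exp(-t). Mit s(t) = 10·exp(-t) und Einsetzen von t = log(4), finden wir s = 5/2.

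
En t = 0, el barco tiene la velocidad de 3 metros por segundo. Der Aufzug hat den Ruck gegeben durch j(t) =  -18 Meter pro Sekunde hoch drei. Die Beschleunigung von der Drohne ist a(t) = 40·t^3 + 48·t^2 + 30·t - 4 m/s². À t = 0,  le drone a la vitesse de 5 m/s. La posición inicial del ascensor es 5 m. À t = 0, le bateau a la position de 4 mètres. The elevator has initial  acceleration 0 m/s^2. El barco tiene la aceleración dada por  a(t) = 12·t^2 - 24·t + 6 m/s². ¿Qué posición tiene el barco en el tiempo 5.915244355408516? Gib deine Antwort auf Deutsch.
Wir müssen unsere Gleichung für die Beschleunigung a(t) = 12·t^2 - 24·t + 6 2-mal integrieren. Durch Integration von der Beschleunigung und Verwendung der Anfangsbedingung v(0) = 3, erhalten wir v(t) = 4·t^3 - 12·t^2 + 6·t + 3. Mit ∫v(t)dt und Anwendung von x(0) = 4, finden wir x(t) = t^4 - 4·t^3 + 3·t^2 + 3·t + 4. Mit x(t) = t^4 - 4·t^3 + 3·t^2 + 3·t + 4 und Einsetzen von t = 5.915244355408516, finden wir x = 523.123943459850.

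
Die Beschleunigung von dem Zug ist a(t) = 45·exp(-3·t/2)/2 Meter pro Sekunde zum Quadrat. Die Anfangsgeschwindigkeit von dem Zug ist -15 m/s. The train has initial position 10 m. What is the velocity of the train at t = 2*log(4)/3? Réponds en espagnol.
Necesitamos integrar nuestra ecuación de la aceleración a(t) = 45·exp(-3·t/2)/2 1 vez. Integrando la aceleración y usando la condición inicial v(0) = -15, obtenemos v(t) = -15·exp(-3·t/2). Usando v(t) = -15·exp(-3·t/2) y sustituyendo t = 2*log(4)/3, encontramos v = -15/4.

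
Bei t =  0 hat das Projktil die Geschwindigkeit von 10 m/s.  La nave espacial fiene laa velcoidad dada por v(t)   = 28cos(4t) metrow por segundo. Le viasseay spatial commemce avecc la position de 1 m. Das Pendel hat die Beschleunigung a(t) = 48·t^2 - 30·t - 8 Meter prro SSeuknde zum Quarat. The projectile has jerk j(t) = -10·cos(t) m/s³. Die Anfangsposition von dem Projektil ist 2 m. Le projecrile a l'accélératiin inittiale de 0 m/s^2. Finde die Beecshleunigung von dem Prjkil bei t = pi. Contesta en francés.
Nous devons trouver l'intégrale de notre équation du jerk j(t) = -10·cos(t) 1 fois. La primitive du jerk est l'accélération. En utilisant a(0) = 0, nous obtenons a(t) = -10·sin(t). Nous avons l'accélération a(t) = -10·sin(t). En substituant t = pi: a(pi) = 0.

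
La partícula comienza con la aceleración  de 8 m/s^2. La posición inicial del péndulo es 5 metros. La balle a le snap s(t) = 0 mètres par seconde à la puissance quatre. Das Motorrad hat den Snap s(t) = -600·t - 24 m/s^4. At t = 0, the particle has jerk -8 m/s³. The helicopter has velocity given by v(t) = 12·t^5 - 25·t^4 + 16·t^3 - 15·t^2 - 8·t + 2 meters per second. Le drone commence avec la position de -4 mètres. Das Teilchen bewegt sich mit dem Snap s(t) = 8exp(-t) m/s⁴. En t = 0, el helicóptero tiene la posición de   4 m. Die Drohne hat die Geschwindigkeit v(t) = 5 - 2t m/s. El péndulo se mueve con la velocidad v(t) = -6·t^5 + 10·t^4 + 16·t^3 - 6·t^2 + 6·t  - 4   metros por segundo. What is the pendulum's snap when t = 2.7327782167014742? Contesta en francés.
En partant de la vitesse v(t) = -6·t^5 + 10·t^4 + 16·t^3 - 6·t^2 + 6·t - 4, nous prenons 3 dérivées. En dérivant la vitesse, nous obtenons l'accélération: a(t) = -30·t^4 + 40·t^3 + 48·t^2 - 12·t + 6. La dérivée de l'accélération donne le jerk: j(t) = -120·t^3 + 120·t^2 + 96·t - 12. La dérivée du jerk donne le snap: s(t) = -360·t^2 + 240·t + 96. En utilisant s(t) = -360·t^2 + 240·t + 96 et en substituant t = 2.7327782167014742, nous trouvons s = -1936.64086939576.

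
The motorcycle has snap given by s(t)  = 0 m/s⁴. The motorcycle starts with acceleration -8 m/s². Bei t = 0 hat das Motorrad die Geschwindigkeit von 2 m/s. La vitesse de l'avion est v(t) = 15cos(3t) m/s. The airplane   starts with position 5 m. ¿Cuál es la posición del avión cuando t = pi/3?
Partiendo de la velocidad v(t) = 15·cos(3·t), tomamos 1 integral. La antiderivada de la velocidad es la posición. Usando x(0) = 5, obtenemos x(t) = 5·sin(3·t) + 5. Tenemos la posición x(t) = 5·sin(3·t) + 5. Sustituyendo t = pi/3: x(pi/3) = 5.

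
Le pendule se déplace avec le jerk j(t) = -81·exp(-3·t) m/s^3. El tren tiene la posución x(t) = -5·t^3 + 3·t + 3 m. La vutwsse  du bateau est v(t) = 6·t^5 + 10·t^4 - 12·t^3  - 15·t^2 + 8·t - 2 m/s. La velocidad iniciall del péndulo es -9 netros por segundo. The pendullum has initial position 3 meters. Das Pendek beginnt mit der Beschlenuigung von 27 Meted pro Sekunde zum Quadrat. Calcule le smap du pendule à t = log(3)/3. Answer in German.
Um dies zu lösen, müssen wir 1 Ableitung unserer Gleichung für den Ruck j(t) = -81·exp(-3·t) nehmen. Durch Ableiten von dem Ruck erhalten wir den Snap: s(t) = 243·exp(-3·t). Mit s(t) = 243·exp(-3·t) und Einsetzen von t = log(3)/3, finden wir s = 81.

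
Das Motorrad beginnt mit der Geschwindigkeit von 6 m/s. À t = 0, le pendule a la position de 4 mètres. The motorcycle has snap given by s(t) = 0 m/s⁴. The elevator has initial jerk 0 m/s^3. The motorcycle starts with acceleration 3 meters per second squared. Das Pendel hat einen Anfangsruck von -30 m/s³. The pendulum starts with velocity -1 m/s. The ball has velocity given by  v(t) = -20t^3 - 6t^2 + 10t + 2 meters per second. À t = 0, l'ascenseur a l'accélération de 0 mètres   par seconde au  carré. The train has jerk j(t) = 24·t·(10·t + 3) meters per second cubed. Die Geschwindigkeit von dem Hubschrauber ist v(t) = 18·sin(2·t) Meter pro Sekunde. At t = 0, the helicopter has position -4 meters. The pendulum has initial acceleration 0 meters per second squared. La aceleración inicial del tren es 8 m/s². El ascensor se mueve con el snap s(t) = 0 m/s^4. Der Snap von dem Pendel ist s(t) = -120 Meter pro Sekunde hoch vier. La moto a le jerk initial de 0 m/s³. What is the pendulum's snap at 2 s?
Using s(t) = -120 and substituting t = 2, we find s = -120.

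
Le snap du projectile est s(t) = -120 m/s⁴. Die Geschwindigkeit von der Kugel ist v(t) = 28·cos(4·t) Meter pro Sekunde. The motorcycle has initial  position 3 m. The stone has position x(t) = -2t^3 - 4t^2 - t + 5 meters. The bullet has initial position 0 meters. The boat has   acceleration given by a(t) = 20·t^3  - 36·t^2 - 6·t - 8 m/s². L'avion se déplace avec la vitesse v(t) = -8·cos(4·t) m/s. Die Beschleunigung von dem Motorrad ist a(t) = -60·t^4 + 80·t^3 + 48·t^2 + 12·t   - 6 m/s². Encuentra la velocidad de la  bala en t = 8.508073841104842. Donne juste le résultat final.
En t = 8.508073841104842, v = -24.2259286055778.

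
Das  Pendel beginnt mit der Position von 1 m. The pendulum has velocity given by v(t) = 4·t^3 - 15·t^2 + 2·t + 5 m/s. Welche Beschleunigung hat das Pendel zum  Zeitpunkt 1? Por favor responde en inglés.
We must differentiate our velocity equation v(t) = 4·t^3 - 15·t^2 + 2·t + 5 1 time. Taking d/dt of v(t), we find a(t) = 12·t^2 - 30·t + 2. Using a(t) = 12·t^2 - 30·t + 2 and substituting t = 1, we find a = -16.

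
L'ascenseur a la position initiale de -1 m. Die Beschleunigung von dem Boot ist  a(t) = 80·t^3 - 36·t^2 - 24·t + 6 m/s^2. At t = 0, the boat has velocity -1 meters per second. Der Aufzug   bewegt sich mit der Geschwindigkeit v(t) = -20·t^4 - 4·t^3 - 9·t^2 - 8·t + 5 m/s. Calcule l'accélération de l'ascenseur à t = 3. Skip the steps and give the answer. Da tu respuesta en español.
a(3) = -2330.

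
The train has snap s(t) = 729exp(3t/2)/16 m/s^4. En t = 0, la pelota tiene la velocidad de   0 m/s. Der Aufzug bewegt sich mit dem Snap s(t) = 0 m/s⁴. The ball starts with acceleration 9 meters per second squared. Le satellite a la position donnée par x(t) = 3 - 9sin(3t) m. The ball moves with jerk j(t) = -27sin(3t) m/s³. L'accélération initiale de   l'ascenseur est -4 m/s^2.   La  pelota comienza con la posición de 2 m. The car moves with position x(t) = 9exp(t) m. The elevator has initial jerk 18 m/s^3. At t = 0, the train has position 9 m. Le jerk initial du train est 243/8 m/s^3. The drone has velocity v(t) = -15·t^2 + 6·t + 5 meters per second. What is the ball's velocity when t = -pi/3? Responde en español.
Debemos encontrar la integral de nuestra ecuación de la sacudida j(t) = -27·sin(3·t) 2 veces. La antiderivada de la sacudida, con a(0) = 9, da la aceleración: a(t) = 9·cos(3·t). La antiderivada de la aceleración, con v(0) = 0, da la velocidad: v(t) = 3·sin(3·t). Tenemos la velocidad v(t) = 3·sin(3·t). Sustituyendo t = -pi/3: v(-pi/3) = 0.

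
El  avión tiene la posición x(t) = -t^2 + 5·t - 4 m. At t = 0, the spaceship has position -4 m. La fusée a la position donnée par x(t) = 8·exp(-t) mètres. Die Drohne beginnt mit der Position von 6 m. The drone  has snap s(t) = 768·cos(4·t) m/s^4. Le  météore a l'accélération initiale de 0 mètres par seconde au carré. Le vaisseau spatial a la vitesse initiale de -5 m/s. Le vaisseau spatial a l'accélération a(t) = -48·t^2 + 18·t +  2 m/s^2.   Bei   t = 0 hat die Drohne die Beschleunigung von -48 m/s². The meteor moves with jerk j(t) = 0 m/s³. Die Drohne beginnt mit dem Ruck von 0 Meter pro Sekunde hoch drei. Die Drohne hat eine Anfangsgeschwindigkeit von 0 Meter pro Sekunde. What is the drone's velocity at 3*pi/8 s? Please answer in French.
En partant du snap s(t) = 768·cos(4·t), nous prenons 3 primitives. En intégrant le snap et en utilisant la condition initiale j(0) = 0, nous obtenons j(t) = 192·sin(4·t). En intégrant le jerk et en utilisant la condition initiale a(0) = -48, nous obtenons a(t) = -48·cos(4·t). La primitive de l'accélération est la vitesse. En utilisant v(0) = 0, nous obtenons v(t) = -12·sin(4·t). Nous avons la vitesse v(t) = -12·sin(4·t). En substituant t = 3*pi/8: v(3*pi/8) = 12.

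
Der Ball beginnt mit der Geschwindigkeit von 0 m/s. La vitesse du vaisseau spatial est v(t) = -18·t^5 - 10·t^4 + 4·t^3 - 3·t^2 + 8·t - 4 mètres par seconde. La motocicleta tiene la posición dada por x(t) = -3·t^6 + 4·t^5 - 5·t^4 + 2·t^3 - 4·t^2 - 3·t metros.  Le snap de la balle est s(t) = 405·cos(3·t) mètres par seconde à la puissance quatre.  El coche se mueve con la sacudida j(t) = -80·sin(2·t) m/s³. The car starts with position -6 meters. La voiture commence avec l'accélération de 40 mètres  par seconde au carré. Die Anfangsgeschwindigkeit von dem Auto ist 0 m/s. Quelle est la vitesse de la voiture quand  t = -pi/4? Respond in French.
Nous devons intégrer notre équation du jerk j(t) = -80·sin(2·t) 2 fois. La primitive du jerk, avec a(0) = 40, donne l'accélération: a(t) = 40·cos(2·t). L'intégrale de l'accélération est la vitesse. En utilisant v(0) = 0, nous obtenons v(t) = 20·sin(2·t). De l'équation de la vitesse v(t) = 20·sin(2·t), nous substituons t = -pi/4 pour obtenir v = -20.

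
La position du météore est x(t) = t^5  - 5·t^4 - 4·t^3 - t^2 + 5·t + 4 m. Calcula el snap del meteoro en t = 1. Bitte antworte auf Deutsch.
Ausgehend von der Position x(t) = t^5 - 5·t^4 - 4·t^3 - t^2 + 5·t + 4, nehmen wir 4 Ableitungen. Die Ableitung von der Position ergibt die Geschwindigkeit: v(t) = 5·t^4 - 20·t^3 - 12·t^2 - 2·t + 5. Mit d/dt von v(t) finden wir a(t) = 20·t^3 - 60·t^2 - 24·t - 2. Durch Ableiten von der Beschleunigung erhalten wir den Ruck: j(t) = 60·t^2 - 120·t - 24. Mit d/dt von j(t) finden wir s(t) = 120·t - 120. Wir haben den Snap s(t) = 120·t - 120. Durch Einsetzen von t = 1: s(1) = 0.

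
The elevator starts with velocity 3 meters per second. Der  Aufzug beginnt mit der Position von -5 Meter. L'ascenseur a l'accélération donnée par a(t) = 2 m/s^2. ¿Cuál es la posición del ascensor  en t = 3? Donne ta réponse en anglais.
To solve this, we need to take 2 integrals of our acceleration equation a(t) = 2. Finding the integral of a(t) and using v(0) = 3: v(t) = 2·t + 3. Integrating velocity and using the initial condition x(0) = -5, we get x(t) = t^2 + 3·t - 5. Using x(t) = t^2 + 3·t - 5 and substituting t = 3, we find x = 13.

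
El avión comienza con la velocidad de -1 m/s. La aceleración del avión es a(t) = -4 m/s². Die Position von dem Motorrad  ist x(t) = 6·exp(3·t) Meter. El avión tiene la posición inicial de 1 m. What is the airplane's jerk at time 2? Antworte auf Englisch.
To solve this, we need to take 1 derivative of our acceleration equation a(t) = -4. Differentiating acceleration, we get jerk: j(t) = 0. We have jerk j(t) = 0. Substituting t = 2: j(2) = 0.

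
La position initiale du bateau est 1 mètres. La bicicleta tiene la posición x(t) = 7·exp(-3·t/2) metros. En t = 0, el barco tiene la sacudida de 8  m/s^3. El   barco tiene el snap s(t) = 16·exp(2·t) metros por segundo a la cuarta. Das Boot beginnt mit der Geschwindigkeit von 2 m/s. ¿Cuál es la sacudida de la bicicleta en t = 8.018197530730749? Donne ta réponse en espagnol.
Debemos derivar nuestra ecuación de la posición x(t) = 7·exp(-3·t/2) 3 veces. Derivando la posición, obtenemos la velocidad: v(t) = -21·exp(-3·t/2)/2. Tomando d/dt de v(t), encontramos a(t) = 63·exp(-3·t/2)/4. Derivando la aceleración, obtenemos la sacudida: j(t) = -189·exp(-3·t/2)/8. Usando j(t) = -189·exp(-3·t/2)/8 y sustituyendo t = 8.018197530730749, encontramos j = -0.000141248356597084.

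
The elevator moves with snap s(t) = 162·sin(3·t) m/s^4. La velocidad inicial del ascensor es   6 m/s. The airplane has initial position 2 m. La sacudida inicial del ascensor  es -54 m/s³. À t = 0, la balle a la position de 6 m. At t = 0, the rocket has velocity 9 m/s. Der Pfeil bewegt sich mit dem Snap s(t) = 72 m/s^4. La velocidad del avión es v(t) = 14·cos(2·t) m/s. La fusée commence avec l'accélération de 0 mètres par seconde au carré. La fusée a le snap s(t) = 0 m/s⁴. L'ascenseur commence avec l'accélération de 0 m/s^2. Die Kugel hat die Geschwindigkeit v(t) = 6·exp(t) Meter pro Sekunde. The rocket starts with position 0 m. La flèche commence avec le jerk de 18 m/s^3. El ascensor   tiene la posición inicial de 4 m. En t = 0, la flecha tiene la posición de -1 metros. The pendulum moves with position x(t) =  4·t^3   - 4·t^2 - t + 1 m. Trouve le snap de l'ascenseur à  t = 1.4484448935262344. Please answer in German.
Wir haben den Snap s(t) = 162·sin(3·t). Durch Einsetzen von t = 1.4484448935262344: s(1.4484448935262344) = -151.208938578628.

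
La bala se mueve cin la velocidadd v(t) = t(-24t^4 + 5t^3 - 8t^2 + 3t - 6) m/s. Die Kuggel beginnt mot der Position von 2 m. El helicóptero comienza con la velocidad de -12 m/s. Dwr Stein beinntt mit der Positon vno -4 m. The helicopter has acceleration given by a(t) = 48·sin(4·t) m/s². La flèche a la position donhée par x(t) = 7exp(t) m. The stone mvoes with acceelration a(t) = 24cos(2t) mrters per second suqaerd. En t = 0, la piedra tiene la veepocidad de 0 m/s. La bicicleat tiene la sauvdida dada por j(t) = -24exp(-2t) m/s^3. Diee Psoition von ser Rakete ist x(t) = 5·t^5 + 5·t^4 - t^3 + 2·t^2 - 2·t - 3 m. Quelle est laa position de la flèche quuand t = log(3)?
De l'équation de la position x(t) = 7·exp(t), nous substituons t = log(3) pour obtenir x = 21.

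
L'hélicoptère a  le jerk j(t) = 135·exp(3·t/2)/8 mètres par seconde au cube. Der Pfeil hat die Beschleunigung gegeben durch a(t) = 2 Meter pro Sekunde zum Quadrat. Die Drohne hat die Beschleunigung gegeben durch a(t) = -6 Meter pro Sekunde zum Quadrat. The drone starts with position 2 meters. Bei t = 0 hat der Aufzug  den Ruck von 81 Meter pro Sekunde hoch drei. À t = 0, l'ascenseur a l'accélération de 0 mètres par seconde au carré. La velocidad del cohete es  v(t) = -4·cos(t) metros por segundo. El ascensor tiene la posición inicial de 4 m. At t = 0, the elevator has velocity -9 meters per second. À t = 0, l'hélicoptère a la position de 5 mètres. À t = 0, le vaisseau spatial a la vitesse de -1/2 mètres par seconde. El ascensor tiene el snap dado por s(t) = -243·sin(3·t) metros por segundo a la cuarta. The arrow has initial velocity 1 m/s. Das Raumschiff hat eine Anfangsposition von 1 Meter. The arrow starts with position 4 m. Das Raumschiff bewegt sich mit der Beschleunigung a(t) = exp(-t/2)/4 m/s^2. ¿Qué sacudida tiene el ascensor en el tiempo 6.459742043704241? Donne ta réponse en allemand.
Wir müssen unsere Gleichung für den Snap s(t) = -243·sin(3·t) 1-mal integrieren. Mit ∫s(t)dt und Anwendung von j(0) = 81, finden wir j(t) = 81·cos(3·t). Wir haben den Ruck j(t) = 81·cos(3·t). Durch Einsetzen von t = 6.459742043704241: j(6.459742043704241) = 69.9008732354490.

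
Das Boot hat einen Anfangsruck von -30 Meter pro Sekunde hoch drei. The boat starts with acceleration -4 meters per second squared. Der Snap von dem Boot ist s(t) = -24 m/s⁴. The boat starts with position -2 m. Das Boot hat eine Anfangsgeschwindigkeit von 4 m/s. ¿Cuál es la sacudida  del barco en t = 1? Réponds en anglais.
Starting from snap s(t) = -24, we take 1 antiderivative. Taking ∫s(t)dt and applying j(0) = -30, we find j(t) = -24·t - 30. From the given jerk equation j(t) = -24·t - 30, we substitute t = 1 to get j = -54.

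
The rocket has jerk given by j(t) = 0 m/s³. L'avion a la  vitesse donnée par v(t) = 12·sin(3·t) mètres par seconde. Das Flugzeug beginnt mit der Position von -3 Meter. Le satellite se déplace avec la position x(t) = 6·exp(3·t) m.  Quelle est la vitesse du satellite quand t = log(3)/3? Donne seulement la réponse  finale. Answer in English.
v(log(3)/3) = 54.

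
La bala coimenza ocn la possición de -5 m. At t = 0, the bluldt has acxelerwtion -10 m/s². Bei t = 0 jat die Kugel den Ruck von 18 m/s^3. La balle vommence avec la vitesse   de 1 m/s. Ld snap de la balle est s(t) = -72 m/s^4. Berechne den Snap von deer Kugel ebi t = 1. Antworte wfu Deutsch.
Mit s(t) = -72 und Einsetzen von t = 1, finden wir s = -72.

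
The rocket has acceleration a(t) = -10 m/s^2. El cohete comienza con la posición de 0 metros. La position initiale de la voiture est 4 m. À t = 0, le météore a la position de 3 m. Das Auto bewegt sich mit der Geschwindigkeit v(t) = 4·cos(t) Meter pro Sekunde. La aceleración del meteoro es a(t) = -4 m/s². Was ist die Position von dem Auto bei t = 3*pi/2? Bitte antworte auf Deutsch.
Wir müssen unsere Gleichung für die Geschwindigkeit v(t) = 4·cos(t) 1-mal integrieren. Durch Integration von der Geschwindigkeit und Verwendung der Anfangsbedingung x(0) = 4, erhalten wir x(t) = 4·sin(t) + 4. Wir haben die Position x(t) = 4·sin(t) + 4. Durch Einsetzen von t = 3*pi/2: x(3*pi/2) = 0.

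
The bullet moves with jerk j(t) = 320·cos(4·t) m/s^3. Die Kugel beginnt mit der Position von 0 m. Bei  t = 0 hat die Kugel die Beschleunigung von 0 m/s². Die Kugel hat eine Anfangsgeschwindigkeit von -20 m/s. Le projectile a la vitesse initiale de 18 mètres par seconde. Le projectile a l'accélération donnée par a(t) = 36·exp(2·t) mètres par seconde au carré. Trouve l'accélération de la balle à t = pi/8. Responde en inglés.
To find the answer, we compute 1 integral of j(t) = 320·cos(4·t). Taking ∫j(t)dt and applying a(0) = 0, we find a(t) = 80·sin(4·t). We have acceleration a(t) = 80·sin(4·t). Substituting t = pi/8: a(pi/8) = 80.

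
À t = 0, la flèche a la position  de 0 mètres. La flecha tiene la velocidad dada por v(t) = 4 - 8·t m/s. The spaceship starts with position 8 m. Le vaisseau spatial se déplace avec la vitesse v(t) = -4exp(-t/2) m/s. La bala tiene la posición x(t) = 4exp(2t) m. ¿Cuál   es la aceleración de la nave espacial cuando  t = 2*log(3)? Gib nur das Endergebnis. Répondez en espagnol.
La aceleración en t = 2*log(3) es a = 2/3.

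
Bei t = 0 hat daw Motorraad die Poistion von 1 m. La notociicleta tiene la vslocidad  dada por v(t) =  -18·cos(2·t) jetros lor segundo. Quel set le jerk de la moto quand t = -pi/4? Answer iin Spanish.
Para resolver esto, necesitamos tomar 2 derivadas de nuestra ecuación de la velocidad v(t) = -18·cos(2·t). Tomando d/dt de v(t), encontramos a(t) = 36·sin(2·t). Tomando d/dt de a(t), encontramos j(t) = 72·cos(2·t). Usando j(t) = 72·cos(2·t) y sustituyendo t = -pi/4, encontramos j = 0.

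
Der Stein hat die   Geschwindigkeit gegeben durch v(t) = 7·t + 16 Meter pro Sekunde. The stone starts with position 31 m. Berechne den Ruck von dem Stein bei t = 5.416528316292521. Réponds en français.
Nous devons dériver notre équation de la vitesse v(t) = 7·t + 16 2 fois. La dérivée de la vitesse donne l'accélération: a(t) = 7. La dérivée de l'accélération donne le jerk: j(t) = 0. De l'équation du jerk j(t) = 0, nous substituons t = 5.416528316292521 pour obtenir j = 0.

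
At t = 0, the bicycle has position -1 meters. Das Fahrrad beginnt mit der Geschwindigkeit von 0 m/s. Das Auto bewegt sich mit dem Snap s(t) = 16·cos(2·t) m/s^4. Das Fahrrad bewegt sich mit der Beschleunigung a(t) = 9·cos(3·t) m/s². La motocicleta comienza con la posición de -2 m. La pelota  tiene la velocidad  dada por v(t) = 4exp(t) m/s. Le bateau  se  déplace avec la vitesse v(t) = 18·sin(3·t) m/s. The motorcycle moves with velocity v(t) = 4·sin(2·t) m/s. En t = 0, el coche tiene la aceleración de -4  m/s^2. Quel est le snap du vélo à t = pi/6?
En partant de l'accélération a(t) = 9·cos(3·t), nous prenons 2 dérivées. La dérivée de l'accélération donne le jerk: j(t) = -27·sin(3·t). En prenant d/dt de j(t), nous trouvons s(t) = -81·cos(3·t). En utilisant s(t) = -81·cos(3·t) et en substituant t = pi/6, nous trouvons s = 0.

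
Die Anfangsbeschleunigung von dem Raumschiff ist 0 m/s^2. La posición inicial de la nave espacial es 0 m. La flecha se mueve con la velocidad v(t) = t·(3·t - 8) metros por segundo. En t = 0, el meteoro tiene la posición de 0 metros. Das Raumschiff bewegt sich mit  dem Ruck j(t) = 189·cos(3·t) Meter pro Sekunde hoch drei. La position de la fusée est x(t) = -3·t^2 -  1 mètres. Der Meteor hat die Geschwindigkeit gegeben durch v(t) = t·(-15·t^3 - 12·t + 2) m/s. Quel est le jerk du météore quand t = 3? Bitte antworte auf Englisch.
Starting from velocity v(t) = t·(-15·t^3 - 12·t + 2), we take 2 derivatives. Differentiating velocity, we get acceleration: a(t) = -15·t^3 + t·(-45·t^2 - 12) - 12·t + 2. Taking d/dt of a(t), we find j(t) = -180·t^2 - 24. Using j(t) = -180·t^2 - 24 and substituting t = 3, we find j = -1644.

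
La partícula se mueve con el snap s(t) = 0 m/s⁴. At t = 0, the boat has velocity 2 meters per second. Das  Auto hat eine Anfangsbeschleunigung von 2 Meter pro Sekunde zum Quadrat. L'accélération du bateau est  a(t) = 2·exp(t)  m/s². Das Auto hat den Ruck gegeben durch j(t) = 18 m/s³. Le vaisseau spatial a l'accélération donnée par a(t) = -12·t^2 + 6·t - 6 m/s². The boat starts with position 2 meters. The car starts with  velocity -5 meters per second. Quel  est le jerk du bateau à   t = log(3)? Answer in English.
Starting from acceleration a(t) = 2·exp(t), we take 1 derivative. Taking d/dt of a(t), we find j(t) = 2·exp(t). Using j(t) = 2·exp(t) and substituting t = log(3), we find j = 6.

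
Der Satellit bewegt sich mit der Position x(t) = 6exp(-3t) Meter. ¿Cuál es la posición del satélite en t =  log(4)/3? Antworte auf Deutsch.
Mit x(t) = 6·exp(-3·t) und Einsetzen von t = log(4)/3, finden wir x = 3/2.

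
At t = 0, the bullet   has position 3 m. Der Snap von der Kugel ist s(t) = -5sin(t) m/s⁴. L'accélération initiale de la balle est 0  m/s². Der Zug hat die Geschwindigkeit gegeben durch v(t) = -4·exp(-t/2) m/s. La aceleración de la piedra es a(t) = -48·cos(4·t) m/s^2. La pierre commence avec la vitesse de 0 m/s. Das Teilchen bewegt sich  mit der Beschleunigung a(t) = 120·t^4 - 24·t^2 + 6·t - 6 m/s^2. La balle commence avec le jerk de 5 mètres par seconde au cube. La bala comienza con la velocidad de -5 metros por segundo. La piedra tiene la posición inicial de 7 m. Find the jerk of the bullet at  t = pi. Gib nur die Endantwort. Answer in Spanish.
La respuesta es -5.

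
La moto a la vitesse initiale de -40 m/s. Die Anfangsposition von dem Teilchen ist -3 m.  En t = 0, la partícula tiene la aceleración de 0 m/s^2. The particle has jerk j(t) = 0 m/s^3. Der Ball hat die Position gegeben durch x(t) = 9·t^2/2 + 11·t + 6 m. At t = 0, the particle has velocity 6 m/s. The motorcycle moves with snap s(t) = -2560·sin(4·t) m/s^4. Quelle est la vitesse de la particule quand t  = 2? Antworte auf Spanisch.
Debemos encontrar la antiderivada de nuestra ecuación de la sacudida j(t) = 0 2 veces. Integrando la sacudida y usando la condición inicial a(0) = 0, obtenemos a(t) = 0. Integrando la aceleración y usando la condición inicial v(0) = 6, obtenemos v(t) = 6. Usando v(t) = 6 y sustituyendo t = 2, encontramos v = 6.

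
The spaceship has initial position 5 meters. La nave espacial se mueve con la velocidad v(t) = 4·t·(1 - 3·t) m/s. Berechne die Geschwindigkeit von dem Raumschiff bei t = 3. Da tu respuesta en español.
Tenemos la velocidad v(t) = 4·t·(1 - 3·t). Sustituyendo t = 3: v(3) = -96.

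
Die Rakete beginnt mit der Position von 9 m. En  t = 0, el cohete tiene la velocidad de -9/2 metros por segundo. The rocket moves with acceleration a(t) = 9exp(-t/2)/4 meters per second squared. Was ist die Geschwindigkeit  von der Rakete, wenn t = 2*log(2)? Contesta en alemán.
Ausgehend von der Beschleunigung a(t) = 9·exp(-t/2)/4, nehmen wir 1 Integral. Durch Integration von der Beschleunigung und Verwendung der Anfangsbedingung v(0) = -9/2, erhalten wir v(t) = -9·exp(-t/2)/2. Mit v(t) = -9·exp(-t/2)/2 und Einsetzen von t = 2*log(2), finden wir v = -9/4.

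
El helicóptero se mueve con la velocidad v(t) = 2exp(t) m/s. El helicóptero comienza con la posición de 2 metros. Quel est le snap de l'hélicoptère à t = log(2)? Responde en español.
Para resolver esto, necesitamos tomar 3 derivadas de nuestra ecuación de la velocidad v(t) = 2·exp(t). Derivando la velocidad, obtenemos la aceleración: a(t) = 2·exp(t). La derivada de la aceleración da la sacudida: j(t) = 2·exp(t). Tomando d/dt de j(t), encontramos s(t) = 2·exp(t). Tenemos el snap s(t) = 2·exp(t). Sustituyendo t = log(2): s(log(2)) = 4.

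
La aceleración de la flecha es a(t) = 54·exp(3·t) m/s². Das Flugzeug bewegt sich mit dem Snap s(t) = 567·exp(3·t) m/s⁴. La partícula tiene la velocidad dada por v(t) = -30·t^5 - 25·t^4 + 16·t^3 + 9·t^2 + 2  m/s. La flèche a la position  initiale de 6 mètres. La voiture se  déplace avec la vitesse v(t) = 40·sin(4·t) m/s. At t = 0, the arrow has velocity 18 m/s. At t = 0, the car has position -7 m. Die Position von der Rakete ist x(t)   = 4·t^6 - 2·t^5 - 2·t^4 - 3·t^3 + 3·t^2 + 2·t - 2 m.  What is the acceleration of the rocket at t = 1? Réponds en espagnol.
Partiendo de la posición x(t) = 4·t^6 - 2·t^5 - 2·t^4 - 3·t^3 + 3·t^2 + 2·t - 2, tomamos 2 derivadas. La derivada de la posición da la velocidad: v(t) = 24·t^5 - 10·t^4 - 8·t^3 - 9·t^2 + 6·t + 2. Derivando la velocidad, obtenemos la aceleración: a(t) = 120·t^4 - 40·t^3 - 24·t^2 - 18·t + 6. Usando a(t) = 120·t^4 - 40·t^3 - 24·t^2 - 18·t + 6 y sustituyendo t = 1, encontramos a = 44.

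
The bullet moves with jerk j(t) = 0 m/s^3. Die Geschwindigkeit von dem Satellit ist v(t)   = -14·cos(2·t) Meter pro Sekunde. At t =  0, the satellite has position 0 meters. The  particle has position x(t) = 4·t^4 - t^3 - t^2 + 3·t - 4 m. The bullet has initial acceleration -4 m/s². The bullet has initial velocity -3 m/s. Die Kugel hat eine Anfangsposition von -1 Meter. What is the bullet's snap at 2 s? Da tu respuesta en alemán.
Um dies zu lösen, müssen wir 1 Ableitung unserer Gleichung für den Ruck j(t) = 0 nehmen. Mit d/dt von j(t) finden wir s(t) = 0. Wir haben den Snap s(t) = 0. Durch Einsetzen von t = 2: s(2) = 0.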